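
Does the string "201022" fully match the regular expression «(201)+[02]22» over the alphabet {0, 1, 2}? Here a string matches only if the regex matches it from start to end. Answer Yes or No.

Yes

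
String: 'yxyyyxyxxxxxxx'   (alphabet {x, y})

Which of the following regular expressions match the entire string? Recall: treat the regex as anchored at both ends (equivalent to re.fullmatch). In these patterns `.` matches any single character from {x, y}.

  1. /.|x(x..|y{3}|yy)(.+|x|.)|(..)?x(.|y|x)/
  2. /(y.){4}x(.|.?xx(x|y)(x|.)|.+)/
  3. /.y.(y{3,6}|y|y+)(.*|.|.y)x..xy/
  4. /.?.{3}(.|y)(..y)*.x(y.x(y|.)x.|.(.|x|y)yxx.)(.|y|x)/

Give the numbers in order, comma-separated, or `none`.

1 → no match
2 → match
3 → no match — must end with 'xy'
4 → no match

2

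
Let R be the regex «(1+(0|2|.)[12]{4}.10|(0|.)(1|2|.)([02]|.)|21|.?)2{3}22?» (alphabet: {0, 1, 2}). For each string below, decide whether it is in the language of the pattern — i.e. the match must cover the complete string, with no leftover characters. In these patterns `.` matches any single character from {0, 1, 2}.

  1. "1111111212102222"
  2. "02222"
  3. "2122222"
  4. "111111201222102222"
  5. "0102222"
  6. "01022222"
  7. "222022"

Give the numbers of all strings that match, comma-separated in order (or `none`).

1, 2, 3, 5, 6

1 → match
2 → match
3 → match
4 → no match
5 → match
6 → match
7 → no match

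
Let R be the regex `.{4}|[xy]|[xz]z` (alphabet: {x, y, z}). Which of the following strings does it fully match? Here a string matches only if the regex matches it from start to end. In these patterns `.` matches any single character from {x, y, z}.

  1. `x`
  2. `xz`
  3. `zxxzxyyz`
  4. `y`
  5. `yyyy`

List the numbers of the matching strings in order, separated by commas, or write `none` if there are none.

1, 2, 4, 5

1 → match
2 → match
3 → no match
4 → match
5 → match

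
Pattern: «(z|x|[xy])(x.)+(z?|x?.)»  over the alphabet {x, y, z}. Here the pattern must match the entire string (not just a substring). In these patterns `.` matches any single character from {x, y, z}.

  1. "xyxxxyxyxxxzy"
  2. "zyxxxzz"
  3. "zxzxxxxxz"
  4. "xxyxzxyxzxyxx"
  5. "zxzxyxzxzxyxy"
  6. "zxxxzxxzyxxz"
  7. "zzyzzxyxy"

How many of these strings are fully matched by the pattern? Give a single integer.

3

1 → no match
2. "zyxxxzz" → no match
3. "zxzxxxxxz" → match
4 → match
5 → match
6. "zxxxzxxzyxxz" → no match
7. "zzyzzxyxy" → no match
Total matched: 3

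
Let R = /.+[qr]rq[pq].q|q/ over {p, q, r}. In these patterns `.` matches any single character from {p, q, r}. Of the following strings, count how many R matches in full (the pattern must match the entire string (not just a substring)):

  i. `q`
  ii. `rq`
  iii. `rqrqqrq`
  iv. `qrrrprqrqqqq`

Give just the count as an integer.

i → match
ii → no match
iii → match
iv → match
Total matched: 3

3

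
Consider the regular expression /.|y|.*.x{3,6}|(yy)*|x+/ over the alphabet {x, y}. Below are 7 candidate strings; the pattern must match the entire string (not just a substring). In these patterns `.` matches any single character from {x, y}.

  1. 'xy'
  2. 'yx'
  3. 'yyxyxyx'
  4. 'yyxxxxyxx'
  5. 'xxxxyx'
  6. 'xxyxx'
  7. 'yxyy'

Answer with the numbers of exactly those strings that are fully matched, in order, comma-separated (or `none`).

1. 'xy' → no match
2. 'yx' → no match
3. 'yyxyxyx' → no match
4. 'yyxxxxyxx' → no match
5. 'xxxxyx' → no match
6. 'xxyxx' → no match
7. 'yxyy' → no match

none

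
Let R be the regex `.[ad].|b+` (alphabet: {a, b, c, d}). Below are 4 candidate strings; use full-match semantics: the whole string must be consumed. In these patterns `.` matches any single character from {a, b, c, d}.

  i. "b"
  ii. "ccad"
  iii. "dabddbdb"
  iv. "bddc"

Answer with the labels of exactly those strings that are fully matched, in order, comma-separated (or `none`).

i

i → match
ii → no match
iii → no match
iv → no match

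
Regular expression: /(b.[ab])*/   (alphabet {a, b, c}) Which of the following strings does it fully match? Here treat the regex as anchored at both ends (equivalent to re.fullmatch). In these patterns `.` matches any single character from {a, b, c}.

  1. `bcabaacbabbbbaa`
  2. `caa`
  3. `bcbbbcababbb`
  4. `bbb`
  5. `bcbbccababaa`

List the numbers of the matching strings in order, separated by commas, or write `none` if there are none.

1 → no match
2 → no match
3 → no match
4 → match
5 → no match

4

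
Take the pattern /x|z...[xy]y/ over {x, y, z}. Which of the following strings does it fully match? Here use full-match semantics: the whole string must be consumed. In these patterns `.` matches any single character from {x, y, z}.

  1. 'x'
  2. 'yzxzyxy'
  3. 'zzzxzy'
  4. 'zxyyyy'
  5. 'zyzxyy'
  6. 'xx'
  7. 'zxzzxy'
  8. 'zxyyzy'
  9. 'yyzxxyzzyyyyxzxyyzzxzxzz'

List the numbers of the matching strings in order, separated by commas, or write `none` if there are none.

1, 4, 5, 7

1. 'x' → match
2. 'yzxzyxy' → no match
3. 'zzzxzy' → no match
4. 'zxyyyy' → match
5. 'zyzxyy' → match
6. 'xx' → no match
7. 'zxzzxy' → match
8. 'zxyyzy' → no match
9 → no match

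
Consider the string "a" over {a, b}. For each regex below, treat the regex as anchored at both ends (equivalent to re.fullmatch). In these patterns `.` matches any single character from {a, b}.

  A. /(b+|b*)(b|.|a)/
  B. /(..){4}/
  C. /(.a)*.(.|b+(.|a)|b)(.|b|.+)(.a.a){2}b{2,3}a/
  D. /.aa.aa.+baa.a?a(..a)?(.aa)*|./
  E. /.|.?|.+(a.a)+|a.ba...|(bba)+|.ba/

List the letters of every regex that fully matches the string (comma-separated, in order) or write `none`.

A, D, E

A → match
B → no match
C → no match — must end with "ba"
D → match
E → match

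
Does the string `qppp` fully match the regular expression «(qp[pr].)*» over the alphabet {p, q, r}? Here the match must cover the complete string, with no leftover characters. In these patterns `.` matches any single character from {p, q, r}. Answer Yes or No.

Yes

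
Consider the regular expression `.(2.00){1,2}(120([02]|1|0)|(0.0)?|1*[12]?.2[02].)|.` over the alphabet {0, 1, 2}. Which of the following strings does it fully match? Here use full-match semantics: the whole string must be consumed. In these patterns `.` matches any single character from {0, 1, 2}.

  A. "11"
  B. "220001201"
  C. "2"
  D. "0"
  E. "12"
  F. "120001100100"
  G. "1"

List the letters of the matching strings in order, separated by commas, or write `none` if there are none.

A. "11" → no match
B. "220001201" → match
C. "2" → match
D. "0" → match
E. "12" → no match
F. "120001100100" → no match
G. "1" → match

B, C, D, G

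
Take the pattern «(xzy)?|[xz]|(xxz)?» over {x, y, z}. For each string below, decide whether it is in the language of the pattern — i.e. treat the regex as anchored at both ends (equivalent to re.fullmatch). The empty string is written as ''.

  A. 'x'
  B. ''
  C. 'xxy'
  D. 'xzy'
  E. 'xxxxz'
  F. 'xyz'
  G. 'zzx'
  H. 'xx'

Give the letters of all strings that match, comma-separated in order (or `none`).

A, B, D

A → match
B → match
C → no match
D → match
E → no match
F → no match
G → no match
H → no match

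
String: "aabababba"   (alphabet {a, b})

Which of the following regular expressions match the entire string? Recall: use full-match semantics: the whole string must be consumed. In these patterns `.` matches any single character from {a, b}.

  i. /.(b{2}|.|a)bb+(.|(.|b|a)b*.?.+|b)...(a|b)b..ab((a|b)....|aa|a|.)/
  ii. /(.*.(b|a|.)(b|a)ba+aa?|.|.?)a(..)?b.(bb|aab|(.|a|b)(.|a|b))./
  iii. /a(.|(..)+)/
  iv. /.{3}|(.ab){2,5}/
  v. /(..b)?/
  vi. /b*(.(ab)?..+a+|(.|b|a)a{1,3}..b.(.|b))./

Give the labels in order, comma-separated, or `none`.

i → no match
ii → match
iii → match
iv → no match
v → no match
vi → no match

ii, iii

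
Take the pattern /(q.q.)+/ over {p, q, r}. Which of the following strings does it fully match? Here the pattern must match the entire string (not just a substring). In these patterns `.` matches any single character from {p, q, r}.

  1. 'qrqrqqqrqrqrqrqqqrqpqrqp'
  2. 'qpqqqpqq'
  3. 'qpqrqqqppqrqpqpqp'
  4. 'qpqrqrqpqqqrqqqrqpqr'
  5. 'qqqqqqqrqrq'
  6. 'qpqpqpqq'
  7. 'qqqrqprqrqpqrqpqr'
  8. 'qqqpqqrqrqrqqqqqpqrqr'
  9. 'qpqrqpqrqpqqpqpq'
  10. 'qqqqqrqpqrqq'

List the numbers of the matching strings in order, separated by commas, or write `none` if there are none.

1 → match
2. 'qpqqqpqq' → match
3 → no match
4 → match
5. 'qqqqqqqrqrq' → no match
6. 'qpqpqpqq' → match
7 → no match
8 → no match
9 → no match
10. 'qqqqqrqpqrqq' → match

1, 2, 4, 6, 10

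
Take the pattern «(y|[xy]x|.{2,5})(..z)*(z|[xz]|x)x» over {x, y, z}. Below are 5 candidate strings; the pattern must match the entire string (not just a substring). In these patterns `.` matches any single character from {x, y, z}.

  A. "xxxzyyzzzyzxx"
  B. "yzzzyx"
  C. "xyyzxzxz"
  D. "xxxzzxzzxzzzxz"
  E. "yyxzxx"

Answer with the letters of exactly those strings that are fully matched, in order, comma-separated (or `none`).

A → match
B → no match
C → no match — must end with "x"
D → no match — must end with "x"
E → match

A, E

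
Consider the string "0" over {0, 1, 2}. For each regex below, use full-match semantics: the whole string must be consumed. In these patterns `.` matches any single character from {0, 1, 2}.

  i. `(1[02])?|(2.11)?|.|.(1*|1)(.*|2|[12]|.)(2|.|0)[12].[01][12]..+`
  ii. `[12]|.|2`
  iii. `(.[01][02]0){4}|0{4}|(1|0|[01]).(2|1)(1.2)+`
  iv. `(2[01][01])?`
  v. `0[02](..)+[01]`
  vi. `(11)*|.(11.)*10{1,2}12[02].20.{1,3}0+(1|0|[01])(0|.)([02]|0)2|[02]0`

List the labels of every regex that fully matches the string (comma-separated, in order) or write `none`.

i, ii

i → match
ii → match
iii → no match
iv → no match
v → no match
vi → no match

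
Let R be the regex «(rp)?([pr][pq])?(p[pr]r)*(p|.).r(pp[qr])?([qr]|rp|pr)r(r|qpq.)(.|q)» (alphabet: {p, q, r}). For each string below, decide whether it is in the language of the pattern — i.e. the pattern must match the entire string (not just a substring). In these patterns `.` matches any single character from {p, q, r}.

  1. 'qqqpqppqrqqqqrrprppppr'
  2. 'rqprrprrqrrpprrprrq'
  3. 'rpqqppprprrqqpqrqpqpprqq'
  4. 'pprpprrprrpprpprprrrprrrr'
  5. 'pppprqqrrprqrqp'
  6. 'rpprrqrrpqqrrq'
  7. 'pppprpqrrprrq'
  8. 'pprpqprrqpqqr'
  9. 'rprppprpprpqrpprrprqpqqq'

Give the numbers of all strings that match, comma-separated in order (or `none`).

1 → no match
2 → match
3 → no match
4 → no match
5 → no match
6 → no match
7 → match
8 → no match
9 → match

2, 7, 9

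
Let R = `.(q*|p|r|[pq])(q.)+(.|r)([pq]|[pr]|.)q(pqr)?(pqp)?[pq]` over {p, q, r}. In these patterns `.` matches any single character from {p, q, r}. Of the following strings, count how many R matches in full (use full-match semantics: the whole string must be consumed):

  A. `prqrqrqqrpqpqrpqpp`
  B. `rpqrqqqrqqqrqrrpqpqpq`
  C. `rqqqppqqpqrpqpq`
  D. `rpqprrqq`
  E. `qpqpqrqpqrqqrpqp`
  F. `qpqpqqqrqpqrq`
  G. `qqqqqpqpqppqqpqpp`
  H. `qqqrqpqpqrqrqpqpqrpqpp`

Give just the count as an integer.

8

A → match
B → match
C → match
D. `rpqprrqq` → match
E → match
F → match
G → match
H → match
Total matched: 8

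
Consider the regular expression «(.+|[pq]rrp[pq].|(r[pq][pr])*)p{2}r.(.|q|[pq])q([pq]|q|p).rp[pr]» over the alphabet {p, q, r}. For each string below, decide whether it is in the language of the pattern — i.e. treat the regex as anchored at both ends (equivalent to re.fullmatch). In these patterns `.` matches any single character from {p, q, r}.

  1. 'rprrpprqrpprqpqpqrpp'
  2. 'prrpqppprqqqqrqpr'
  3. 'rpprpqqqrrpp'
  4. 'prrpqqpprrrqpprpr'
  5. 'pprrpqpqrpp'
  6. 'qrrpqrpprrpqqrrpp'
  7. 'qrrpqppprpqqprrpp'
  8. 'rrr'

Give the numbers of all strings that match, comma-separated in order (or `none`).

1 → match
2 → no match
3. 'rpprpqqqrrpp' → match
4 → match
5. 'pprrpqpqrpp' → match
6 → match
7 → match
8. 'rrr' → no match

1, 3, 4, 5, 6, 7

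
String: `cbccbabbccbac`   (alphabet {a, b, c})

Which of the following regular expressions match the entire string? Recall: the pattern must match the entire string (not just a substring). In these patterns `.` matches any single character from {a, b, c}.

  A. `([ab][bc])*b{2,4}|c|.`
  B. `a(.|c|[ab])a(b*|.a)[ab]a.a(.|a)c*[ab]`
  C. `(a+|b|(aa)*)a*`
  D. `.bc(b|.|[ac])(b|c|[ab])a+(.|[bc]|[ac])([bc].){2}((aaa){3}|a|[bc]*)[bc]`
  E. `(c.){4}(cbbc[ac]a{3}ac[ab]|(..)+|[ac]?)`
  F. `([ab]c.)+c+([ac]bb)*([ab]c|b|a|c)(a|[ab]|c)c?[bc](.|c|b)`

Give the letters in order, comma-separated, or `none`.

D

A → no match
B → no match — must start with `a`
C → no match
D → match
E → no match
F → no match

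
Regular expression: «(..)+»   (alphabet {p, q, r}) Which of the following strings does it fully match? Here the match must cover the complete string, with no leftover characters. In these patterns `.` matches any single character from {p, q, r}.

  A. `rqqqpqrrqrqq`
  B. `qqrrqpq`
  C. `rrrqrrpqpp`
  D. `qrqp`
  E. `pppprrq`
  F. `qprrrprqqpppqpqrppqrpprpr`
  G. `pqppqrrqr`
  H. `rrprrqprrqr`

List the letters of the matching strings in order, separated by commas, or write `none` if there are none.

A → match
B → no match
C → match
D → match
E → no match
F → no match
G → no match
H → no match

A, C, D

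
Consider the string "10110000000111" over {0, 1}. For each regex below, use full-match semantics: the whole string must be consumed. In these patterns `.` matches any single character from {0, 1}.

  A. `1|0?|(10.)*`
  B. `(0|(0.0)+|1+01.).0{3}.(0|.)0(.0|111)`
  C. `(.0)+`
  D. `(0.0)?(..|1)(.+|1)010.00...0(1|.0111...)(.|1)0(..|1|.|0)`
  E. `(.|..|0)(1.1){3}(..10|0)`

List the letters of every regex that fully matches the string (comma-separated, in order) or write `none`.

B

A → no match
B → match
C → no match — must end with "0"
D → no match
E → no match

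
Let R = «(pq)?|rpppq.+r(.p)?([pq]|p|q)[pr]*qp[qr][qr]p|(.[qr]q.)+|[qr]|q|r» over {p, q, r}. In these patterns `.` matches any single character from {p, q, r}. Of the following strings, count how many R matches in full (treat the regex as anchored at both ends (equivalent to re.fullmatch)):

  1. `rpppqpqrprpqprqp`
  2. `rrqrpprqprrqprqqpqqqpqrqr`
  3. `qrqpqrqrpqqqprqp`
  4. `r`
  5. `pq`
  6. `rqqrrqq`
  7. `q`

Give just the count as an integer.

5

1 → match
2 → no match
3 → match
4 → match
5 → match
6 → no match
7 → match
Total matched: 5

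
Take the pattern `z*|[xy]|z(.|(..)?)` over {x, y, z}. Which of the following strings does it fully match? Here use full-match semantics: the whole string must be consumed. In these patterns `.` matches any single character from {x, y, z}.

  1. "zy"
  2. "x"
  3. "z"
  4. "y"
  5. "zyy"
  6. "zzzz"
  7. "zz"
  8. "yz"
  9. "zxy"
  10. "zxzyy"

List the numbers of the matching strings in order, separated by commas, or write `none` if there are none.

1, 2, 3, 4, 5, 6, 7, 9

1 → match
2 → match
3 → match
4 → match
5 → match
6 → match
7 → match
8 → no match
9 → match
10 → no match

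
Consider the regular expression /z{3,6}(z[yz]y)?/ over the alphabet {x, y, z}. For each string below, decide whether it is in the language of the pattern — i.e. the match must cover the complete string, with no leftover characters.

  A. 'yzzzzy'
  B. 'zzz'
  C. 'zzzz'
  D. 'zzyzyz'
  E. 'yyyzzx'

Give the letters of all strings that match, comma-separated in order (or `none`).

A → no match — must start with 'z'
B → match
C → match
D → no match
E → no match — must start with 'z'

B, C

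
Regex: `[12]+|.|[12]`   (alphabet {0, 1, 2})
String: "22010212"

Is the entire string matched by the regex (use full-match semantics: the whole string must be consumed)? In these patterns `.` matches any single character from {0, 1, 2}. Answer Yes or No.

No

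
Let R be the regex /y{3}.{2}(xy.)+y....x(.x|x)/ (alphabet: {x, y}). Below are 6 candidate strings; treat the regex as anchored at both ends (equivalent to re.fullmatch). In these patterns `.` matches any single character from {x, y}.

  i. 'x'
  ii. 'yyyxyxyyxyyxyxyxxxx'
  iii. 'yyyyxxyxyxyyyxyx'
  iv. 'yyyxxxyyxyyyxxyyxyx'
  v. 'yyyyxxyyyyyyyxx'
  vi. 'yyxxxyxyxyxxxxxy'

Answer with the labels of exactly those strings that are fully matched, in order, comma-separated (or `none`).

iii, iv, v

i → no match — must start with 'y'
ii → no match
iii → match
iv → match
v → match
vi → no match — must end with 'x'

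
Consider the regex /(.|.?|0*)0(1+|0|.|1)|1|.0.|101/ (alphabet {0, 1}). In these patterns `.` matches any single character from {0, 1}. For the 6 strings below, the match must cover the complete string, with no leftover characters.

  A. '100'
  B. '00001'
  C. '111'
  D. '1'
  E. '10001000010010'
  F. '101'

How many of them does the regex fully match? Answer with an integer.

4

A → match
B → match
C → no match
D → match
E → no match
F → match
Total matched: 4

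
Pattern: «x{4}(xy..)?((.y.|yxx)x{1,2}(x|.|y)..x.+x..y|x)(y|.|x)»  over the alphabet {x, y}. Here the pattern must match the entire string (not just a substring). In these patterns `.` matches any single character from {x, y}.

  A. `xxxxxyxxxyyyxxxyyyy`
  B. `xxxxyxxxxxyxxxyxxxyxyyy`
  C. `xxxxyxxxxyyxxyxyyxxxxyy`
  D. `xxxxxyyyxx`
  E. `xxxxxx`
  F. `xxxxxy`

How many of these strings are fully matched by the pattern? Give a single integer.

A → match
B → no match
C → match
D. `xxxxxyyyxx` → match
E. `xxxxxx` → match
F. `xxxxxy` → match
Total matched: 5

5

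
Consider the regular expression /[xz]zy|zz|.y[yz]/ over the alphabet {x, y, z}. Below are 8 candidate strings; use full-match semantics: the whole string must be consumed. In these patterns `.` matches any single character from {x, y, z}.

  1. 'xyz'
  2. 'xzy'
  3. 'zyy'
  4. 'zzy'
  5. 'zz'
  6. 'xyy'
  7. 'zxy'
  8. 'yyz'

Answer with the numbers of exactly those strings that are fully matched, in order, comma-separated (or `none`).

1, 2, 3, 4, 5, 6, 8

1 → match
2 → match
3 → match
4 → match
5 → match
6 → match
7 → no match
8 → match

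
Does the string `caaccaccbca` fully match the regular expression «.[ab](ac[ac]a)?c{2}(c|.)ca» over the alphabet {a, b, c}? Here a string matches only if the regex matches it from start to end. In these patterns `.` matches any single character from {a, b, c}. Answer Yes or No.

Yes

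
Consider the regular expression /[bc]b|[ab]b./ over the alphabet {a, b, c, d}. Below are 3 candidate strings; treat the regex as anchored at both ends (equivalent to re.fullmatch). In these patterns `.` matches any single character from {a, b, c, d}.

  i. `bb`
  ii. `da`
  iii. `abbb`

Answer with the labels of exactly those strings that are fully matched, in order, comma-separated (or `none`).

i. `bb` → match
ii. `da` → no match
iii. `abbb` → no match

i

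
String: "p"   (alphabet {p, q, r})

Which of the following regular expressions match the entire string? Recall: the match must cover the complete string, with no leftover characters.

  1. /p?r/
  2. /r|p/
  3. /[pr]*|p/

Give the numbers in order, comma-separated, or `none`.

1 → no match — must end with "r"
2 → match
3 → match

2, 3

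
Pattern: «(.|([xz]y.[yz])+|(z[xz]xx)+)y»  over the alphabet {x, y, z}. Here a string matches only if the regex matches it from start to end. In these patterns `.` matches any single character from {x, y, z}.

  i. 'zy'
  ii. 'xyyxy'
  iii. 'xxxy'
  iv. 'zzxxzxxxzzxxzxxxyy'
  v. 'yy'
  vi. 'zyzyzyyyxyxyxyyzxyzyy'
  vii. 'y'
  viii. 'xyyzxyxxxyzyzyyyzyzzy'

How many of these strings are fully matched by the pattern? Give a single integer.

3

i → match
ii → no match
iii → no match
iv → no match
v → match
vi → match
vii → no match
viii → no match
Total matched: 3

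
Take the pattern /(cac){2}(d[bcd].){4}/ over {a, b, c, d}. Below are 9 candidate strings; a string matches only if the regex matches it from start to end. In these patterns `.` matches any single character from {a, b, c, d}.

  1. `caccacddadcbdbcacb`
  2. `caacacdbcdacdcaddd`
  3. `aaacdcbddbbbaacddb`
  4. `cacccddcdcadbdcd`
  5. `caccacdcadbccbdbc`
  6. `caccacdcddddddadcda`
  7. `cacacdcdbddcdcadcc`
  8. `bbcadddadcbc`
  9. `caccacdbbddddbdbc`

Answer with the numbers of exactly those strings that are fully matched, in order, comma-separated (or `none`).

none

1 → no match
2 → no match — must start with `cac`
3 → no match — must start with `cac`
4 → no match
5 → no match
6 → no match
7 → no match
8 → no match — must start with `cac`
9 → no match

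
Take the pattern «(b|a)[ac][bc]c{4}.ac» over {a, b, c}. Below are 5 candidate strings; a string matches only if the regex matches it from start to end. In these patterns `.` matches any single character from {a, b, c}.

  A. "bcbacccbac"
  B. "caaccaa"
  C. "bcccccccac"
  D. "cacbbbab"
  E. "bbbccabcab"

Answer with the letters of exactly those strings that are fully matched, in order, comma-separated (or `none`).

A → no match
B → no match — must end with "ac"
C → match
D → no match — must end with "ac"
E → no match — must end with "ac"

C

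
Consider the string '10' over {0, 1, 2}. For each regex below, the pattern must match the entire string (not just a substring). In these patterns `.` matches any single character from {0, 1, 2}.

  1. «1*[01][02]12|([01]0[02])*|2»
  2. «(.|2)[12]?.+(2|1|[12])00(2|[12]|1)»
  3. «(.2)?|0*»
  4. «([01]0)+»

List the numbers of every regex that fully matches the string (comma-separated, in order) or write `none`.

4

1 → no match
2 → no match
3 → no match
4 → match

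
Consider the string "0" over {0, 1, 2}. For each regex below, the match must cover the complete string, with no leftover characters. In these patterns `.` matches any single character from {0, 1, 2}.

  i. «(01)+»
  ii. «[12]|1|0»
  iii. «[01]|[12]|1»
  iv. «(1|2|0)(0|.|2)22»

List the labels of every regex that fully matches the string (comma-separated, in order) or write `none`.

ii, iii

i → no match — must start with "01"
ii → match
iii → match
iv → no match — must end with "22"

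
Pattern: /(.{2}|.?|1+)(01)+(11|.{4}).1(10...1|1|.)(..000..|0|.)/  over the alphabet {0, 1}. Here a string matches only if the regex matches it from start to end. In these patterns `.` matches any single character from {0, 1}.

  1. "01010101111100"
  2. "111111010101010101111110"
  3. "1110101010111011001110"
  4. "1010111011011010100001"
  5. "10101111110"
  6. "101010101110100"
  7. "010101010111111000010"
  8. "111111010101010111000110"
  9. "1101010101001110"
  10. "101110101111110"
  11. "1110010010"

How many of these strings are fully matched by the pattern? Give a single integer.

1 → match
2 → match
3 → match
4 → match
5 → match
6 → match
7 → match
8 → match
9 → match
10 → no match
11 → no match
Total matched: 9

9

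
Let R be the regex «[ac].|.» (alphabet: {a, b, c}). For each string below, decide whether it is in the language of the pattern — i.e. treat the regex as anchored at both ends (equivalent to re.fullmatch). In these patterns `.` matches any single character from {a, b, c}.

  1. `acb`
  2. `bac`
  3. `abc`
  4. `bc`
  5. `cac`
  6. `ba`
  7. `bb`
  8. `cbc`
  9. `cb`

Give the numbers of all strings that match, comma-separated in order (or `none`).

1. `acb` → no match
2. `bac` → no match
3. `abc` → no match
4. `bc` → no match
5. `cac` → no match
6. `ba` → no match
7. `bb` → no match
8. `cbc` → no match
9. `cb` → match

9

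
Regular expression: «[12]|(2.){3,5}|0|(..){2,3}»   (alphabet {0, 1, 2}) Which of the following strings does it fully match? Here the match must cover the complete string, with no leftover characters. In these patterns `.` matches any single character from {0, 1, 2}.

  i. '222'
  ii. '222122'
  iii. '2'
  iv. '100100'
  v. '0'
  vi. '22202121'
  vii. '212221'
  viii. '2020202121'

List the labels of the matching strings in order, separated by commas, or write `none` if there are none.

ii, iii, iv, v, vi, vii, viii

i → no match
ii → match
iii → match
iv → match
v → match
vi → match
vii → match
viii → match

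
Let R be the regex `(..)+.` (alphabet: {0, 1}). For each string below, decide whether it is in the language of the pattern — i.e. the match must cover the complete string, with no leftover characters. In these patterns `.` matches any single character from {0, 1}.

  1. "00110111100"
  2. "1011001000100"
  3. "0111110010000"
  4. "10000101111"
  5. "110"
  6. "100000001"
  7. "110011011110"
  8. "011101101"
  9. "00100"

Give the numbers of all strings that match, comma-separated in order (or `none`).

1 → match
2 → match
3 → match
4 → match
5 → match
6 → match
7 → no match
8 → match
9 → match

1, 2, 3, 4, 5, 6, 8, 9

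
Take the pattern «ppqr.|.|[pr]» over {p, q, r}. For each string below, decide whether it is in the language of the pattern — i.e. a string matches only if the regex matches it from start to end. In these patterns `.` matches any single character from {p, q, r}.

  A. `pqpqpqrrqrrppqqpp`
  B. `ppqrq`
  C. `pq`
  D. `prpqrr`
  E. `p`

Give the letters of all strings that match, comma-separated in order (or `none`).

B, E

A → no match
B → match
C → no match
D → no match
E → match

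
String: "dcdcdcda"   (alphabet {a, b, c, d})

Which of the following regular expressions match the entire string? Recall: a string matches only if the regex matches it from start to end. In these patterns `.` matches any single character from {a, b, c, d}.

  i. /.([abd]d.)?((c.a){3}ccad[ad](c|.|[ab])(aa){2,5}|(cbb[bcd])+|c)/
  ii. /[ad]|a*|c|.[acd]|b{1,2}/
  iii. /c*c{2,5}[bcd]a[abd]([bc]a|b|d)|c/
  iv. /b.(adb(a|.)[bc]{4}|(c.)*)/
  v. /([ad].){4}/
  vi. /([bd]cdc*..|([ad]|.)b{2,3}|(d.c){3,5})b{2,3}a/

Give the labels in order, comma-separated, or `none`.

i → no match
ii → no match
iii → no match
iv → no match — must start with "b"
v → match
vi → no match — must end with "ba"

v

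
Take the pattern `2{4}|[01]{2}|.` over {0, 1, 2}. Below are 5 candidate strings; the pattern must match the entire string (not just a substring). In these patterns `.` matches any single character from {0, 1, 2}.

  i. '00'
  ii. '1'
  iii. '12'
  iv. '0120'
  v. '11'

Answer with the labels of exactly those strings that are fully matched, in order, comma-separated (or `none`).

i, ii, v

i → match
ii → match
iii → no match
iv → no match
v → match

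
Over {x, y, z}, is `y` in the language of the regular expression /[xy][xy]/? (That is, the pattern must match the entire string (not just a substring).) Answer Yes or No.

No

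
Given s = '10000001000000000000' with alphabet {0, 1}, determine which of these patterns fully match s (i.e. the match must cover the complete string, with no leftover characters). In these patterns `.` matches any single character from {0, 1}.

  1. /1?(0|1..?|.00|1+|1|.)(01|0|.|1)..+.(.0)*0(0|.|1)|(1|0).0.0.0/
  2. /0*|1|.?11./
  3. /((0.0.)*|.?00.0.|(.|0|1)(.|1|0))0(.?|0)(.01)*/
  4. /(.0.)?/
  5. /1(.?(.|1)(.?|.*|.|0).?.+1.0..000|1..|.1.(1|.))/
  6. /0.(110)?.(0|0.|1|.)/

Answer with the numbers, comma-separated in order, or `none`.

1

1 → match
2 → no match
3 → no match
4 → no match
5 → no match
6 → no match — must start with '0'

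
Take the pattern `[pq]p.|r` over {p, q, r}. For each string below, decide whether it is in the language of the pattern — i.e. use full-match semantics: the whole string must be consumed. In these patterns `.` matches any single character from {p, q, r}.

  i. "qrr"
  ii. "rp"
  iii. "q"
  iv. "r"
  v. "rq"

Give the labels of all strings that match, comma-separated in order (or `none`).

i. "qrr" → no match
ii. "rp" → no match
iii. "q" → no match
iv. "r" → match
v. "rq" → no match

iv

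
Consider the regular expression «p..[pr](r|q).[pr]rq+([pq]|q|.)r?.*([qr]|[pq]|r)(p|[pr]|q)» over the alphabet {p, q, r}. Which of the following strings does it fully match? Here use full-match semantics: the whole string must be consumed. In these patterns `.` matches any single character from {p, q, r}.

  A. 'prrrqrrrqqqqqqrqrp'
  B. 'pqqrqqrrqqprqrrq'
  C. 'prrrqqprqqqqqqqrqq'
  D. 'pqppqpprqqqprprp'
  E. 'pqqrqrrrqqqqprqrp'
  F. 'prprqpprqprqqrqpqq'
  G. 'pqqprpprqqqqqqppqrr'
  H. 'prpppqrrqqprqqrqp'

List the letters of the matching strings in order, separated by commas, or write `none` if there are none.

A → match
B → match
C → match
D → match
E → match
F → match
G → match
H → no match

A, B, C, D, E, F, G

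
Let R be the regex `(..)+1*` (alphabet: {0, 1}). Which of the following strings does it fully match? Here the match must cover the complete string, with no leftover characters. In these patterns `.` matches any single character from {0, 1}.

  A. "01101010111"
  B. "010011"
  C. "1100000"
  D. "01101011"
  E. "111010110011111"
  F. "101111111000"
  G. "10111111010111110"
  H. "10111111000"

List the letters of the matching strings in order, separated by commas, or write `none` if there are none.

A, B, D, E, F

A. "01101010111" → match
B. "010011" → match
C. "1100000" → no match
D. "01101011" → match
E → match
F. "101111111000" → match
G → no match
H. "10111111000" → no match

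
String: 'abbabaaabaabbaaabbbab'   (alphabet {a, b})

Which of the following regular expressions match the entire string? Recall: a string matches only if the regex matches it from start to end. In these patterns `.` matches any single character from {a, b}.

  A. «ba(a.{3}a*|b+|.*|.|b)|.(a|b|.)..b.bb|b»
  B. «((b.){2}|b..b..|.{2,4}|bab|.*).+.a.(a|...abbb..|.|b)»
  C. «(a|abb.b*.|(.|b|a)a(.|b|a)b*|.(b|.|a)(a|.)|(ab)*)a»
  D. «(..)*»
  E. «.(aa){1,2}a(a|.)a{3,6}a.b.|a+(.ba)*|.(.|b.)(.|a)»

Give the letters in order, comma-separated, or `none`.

A → no match
B → match
C → no match — must end with 'a'
D → no match
E → no match

B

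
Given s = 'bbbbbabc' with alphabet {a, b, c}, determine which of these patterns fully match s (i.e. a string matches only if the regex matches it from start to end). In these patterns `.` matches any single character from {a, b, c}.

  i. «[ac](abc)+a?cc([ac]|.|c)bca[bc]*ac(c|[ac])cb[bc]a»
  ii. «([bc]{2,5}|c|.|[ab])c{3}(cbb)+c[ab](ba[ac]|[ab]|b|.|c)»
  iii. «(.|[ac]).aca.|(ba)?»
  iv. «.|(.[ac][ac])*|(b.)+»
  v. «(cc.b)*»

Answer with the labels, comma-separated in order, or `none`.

i → no match — must end with 'a'
ii → no match
iii → no match
iv → match
v → no match

iv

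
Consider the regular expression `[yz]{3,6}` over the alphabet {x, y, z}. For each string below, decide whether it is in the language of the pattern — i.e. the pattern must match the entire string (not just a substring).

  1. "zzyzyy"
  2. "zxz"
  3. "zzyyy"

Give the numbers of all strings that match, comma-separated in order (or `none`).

1. "zzyzyy" → match
2. "zxz" → no match
3. "zzyyy" → match

1, 3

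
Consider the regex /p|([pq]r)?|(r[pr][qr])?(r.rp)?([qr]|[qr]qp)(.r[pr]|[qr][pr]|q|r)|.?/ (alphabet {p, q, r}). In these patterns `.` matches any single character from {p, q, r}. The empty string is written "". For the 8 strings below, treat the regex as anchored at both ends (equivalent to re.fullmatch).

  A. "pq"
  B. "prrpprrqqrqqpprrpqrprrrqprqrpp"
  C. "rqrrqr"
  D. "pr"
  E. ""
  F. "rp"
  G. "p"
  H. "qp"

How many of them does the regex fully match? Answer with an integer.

3

A → no match
B → no match
C → no match
D → match
E → match
F → no match
G → match
H → no match
Total matched: 3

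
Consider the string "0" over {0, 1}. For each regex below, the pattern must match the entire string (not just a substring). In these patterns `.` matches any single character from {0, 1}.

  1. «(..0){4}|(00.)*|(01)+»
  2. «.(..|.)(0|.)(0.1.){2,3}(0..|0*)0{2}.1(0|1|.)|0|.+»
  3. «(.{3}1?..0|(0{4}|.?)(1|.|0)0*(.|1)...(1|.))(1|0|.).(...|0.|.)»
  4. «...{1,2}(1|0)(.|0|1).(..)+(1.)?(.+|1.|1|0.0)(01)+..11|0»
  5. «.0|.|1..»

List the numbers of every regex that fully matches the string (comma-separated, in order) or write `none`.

2, 4, 5

1 → no match
2 → match
3 → no match
4 → match
5 → match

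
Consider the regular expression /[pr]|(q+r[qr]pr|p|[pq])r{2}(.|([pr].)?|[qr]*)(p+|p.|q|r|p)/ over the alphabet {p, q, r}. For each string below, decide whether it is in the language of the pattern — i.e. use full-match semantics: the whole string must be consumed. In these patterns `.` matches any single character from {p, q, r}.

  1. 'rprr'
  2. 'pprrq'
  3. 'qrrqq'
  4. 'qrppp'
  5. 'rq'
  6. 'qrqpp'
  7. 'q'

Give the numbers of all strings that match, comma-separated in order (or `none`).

3

1 → no match
2 → no match
3 → match
4 → no match
5 → no match
6 → no match
7 → no match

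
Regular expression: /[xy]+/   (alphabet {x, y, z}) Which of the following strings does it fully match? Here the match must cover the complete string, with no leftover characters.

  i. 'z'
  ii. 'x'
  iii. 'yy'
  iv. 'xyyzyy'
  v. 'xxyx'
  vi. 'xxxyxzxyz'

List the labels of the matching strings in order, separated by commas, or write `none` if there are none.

i → no match
ii → match
iii → match
iv → no match
v → match
vi → no match

ii, iii, v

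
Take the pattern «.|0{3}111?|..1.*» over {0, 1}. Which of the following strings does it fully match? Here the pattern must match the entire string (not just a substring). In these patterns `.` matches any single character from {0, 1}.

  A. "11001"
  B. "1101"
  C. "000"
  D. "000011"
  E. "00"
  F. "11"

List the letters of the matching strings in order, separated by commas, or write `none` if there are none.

A → no match
B → no match
C → no match
D → no match
E → no match
F → no match

none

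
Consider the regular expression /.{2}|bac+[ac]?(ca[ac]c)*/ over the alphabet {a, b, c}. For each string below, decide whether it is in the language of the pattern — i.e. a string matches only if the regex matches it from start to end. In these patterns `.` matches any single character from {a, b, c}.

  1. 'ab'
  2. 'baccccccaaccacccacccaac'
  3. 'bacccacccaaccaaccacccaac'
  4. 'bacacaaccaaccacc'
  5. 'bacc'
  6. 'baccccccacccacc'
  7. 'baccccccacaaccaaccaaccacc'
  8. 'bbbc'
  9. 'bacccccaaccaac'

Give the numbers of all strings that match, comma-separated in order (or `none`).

1, 2, 3, 4, 5, 6, 7, 9

1. 'ab' → match
2 → match
3 → match
4 → match
5. 'bacc' → match
6 → match
7 → match
8. 'bbbc' → no match
9 → match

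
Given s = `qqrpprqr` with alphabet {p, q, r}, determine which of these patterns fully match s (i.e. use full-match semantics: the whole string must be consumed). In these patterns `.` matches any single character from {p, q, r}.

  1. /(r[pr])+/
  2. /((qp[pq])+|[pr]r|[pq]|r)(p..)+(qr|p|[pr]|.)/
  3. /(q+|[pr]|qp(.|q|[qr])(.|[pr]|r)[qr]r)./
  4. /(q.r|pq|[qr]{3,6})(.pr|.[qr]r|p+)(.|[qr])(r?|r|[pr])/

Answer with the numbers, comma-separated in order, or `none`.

4

1 → no match — must start with `r`
2 → no match
3 → no match
4 → match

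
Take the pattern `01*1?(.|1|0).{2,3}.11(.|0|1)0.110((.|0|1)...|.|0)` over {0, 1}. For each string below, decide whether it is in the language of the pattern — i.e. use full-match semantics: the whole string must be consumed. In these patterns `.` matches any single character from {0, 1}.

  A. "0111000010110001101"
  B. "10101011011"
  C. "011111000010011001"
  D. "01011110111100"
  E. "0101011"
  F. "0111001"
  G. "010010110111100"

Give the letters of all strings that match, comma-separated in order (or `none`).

A → no match
B → no match — must start with "0"
C → no match
D → no match
E → no match
F → no match
G → no match

none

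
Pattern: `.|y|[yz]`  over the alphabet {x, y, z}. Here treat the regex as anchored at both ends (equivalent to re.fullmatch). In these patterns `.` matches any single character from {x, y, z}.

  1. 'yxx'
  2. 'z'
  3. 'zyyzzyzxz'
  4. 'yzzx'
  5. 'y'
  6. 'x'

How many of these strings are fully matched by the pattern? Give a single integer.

3

1 → no match
2 → match
3 → no match
4 → no match
5 → match
6 → match
Total matched: 3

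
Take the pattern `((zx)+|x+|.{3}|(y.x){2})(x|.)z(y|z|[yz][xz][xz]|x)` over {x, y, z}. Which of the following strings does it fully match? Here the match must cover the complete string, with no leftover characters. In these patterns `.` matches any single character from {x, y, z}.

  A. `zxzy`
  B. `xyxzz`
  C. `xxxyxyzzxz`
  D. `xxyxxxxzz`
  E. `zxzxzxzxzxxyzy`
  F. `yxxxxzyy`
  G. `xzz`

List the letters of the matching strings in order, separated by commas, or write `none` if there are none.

A. `zxzy` → no match
B. `xyxzz` → no match
C. `xxxyxyzzxz` → no match
D. `xxyxxxxzz` → no match
E → no match
F. `yxxxxzyy` → no match
G. `xzz` → no match

none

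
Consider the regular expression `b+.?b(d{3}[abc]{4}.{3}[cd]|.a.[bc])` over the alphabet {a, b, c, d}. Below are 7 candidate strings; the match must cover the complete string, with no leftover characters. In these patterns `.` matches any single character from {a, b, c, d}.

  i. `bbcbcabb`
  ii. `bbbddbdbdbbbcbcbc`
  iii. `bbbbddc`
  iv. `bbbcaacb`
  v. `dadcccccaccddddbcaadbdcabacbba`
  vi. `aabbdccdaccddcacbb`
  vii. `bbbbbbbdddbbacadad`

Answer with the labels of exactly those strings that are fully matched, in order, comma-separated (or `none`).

i, vii

i → match
ii → no match
iii → no match
iv → no match
v → no match — must start with `b`
vi → no match — must start with `b`
vii → match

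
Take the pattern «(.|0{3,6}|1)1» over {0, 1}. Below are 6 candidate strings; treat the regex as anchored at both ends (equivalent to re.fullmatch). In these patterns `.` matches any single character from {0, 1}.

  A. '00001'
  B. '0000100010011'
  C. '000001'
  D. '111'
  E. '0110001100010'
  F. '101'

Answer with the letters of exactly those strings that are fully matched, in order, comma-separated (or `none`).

A, C

A → match
B → no match
C → match
D → no match
E → no match — must end with '1'
F → no match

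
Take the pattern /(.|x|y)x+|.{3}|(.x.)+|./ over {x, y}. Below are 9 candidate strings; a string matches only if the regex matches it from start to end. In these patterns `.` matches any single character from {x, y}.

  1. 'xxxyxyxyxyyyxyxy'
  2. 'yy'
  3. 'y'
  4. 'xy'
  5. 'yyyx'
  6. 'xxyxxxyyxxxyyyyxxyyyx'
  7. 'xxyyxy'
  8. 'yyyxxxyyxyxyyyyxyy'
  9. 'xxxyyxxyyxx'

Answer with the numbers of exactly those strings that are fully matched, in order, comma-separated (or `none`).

1 → no match
2 → no match
3 → match
4 → no match
5 → no match
6 → no match
7 → match
8 → no match
9 → no match

3, 7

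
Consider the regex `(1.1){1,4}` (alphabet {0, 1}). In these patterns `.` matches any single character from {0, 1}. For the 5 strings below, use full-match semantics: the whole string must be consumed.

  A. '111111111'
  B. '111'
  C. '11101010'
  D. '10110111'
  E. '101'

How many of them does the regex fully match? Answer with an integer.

3

A. '111111111' → match
B. '111' → match
C. '11101010' → no match — must end with '1'
D. '10110111' → no match
E. '101' → match
Total matched: 3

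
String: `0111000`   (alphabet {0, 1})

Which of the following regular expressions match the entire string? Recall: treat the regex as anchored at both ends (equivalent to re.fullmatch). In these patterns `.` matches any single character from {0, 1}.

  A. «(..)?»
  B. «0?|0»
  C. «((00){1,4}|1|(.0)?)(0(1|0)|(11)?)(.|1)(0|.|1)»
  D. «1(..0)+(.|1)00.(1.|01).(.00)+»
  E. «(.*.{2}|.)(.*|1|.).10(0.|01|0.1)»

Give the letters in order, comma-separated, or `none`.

A → no match
B → no match
C → no match
D → no match — must start with `1`
E → match

E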